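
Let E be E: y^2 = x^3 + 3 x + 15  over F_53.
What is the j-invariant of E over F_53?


Delta = -16(4 a^3 + 27 b^2) mod 53 = 23
-1728 * (4 a)^3 = -1728 * (4*3)^3 mod 53 = 36
j = 36 * 23^(-1) mod 53 = 20

j = 20 (mod 53)


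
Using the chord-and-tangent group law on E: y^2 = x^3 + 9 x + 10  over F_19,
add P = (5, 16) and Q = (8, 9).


P != Q, so use the chord formula.
s = (y2 - y1) / (x2 - x1) = (12) / (3) mod 19 = 4
x3 = s^2 - x1 - x2 mod 19 = 4^2 - 5 - 8 = 3
y3 = s (x1 - x3) - y1 mod 19 = 4 * (5 - 3) - 16 = 11

P + Q = (3, 11)


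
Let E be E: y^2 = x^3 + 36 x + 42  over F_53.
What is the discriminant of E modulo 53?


4 a^3 + 27 b^2 = 4*36^3 + 27*42^2 = 186624 + 47628 = 234252
Delta = -16 * (234252) = -3748032
Delta mod 53 = 22

Delta = 22 (mod 53)


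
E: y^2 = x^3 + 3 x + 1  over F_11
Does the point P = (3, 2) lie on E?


Check whether y^2 = x^3 + 3 x + 1 (mod 11) for (x, y) = (3, 2).
LHS: y^2 = 2^2 mod 11 = 4
RHS: x^3 + 3 x + 1 = 3^3 + 3*3 + 1 mod 11 = 4
LHS = RHS

Yes, on the curve


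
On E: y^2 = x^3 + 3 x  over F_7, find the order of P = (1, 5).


Compute successive multiples of P until we hit O:
  1P = (1, 5)
  2P = (2, 0)
  3P = (1, 2)
  4P = O

ord(P) = 4


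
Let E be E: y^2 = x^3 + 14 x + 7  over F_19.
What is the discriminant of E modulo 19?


4 a^3 + 27 b^2 = 4*14^3 + 27*7^2 = 10976 + 1323 = 12299
Delta = -16 * (12299) = -196784
Delta mod 19 = 18

Delta = 18 (mod 19)


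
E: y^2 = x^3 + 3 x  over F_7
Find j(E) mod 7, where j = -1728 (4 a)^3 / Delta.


Delta = -16(4 a^3 + 27 b^2) mod 7 = 1
-1728 * (4 a)^3 = -1728 * (4*3)^3 mod 7 = 6
j = 6 * 1^(-1) mod 7 = 6

j = 6 (mod 7)


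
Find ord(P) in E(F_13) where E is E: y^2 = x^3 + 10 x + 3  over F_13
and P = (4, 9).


Compute successive multiples of P until we hit O:
  1P = (4, 9)
  2P = (8, 7)
  3P = (11, 1)
  4P = (7, 0)
  5P = (11, 12)
  6P = (8, 6)
  7P = (4, 4)
  8P = O

ord(P) = 8


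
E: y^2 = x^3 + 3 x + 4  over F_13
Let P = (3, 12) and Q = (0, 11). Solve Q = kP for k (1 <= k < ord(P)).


Enumerate multiples of P until we hit Q = (0, 11):
  1P = (3, 12)
  2P = (11, 4)
  3P = (0, 11)
Match found at i = 3.

k = 3


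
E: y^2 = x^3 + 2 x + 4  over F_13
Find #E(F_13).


For each x in F_13, count y with y^2 = x^3 + 2 x + 4 mod 13:
  x = 0: RHS = 4, y in [2, 11]  -> 2 point(s)
  x = 2: RHS = 3, y in [4, 9]  -> 2 point(s)
  x = 5: RHS = 9, y in [3, 10]  -> 2 point(s)
  x = 7: RHS = 10, y in [6, 7]  -> 2 point(s)
  x = 8: RHS = 12, y in [5, 8]  -> 2 point(s)
  x = 9: RHS = 10, y in [6, 7]  -> 2 point(s)
  x = 10: RHS = 10, y in [6, 7]  -> 2 point(s)
  x = 12: RHS = 1, y in [1, 12]  -> 2 point(s)
Affine points: 16. Add the point at infinity: total = 17.

#E(F_13) = 17


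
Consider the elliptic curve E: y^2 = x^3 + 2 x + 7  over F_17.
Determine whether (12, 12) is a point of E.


Check whether y^2 = x^3 + 2 x + 7 (mod 17) for (x, y) = (12, 12).
LHS: y^2 = 12^2 mod 17 = 8
RHS: x^3 + 2 x + 7 = 12^3 + 2*12 + 7 mod 17 = 8
LHS = RHS

Yes, on the curve


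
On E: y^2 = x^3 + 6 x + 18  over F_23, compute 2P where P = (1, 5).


k = 2 = 10_2 (binary, LSB first: 01)
Double-and-add from P = (1, 5):
  bit 0 = 0: acc unchanged = O
  bit 1 = 1: acc = O + (11, 9) = (11, 9)

2P = (11, 9)


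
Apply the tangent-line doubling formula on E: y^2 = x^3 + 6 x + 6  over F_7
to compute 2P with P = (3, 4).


Doubling: s = (3 x1^2 + a) / (2 y1)
s = (3*3^2 + 6) / (2*4) mod 7 = 5
x3 = s^2 - 2 x1 mod 7 = 5^2 - 2*3 = 5
y3 = s (x1 - x3) - y1 mod 7 = 5 * (3 - 5) - 4 = 0

2P = (5, 0)


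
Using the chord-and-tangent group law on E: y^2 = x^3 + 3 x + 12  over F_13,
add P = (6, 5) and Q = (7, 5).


P != Q, so use the chord formula.
s = (y2 - y1) / (x2 - x1) = (0) / (1) mod 13 = 0
x3 = s^2 - x1 - x2 mod 13 = 0^2 - 6 - 7 = 0
y3 = s (x1 - x3) - y1 mod 13 = 0 * (6 - 0) - 5 = 8

P + Q = (0, 8)


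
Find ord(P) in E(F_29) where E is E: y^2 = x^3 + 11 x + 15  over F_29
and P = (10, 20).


Compute successive multiples of P until we hit O:
  1P = (10, 20)
  2P = (16, 16)
  3P = (26, 10)
  4P = (2, 4)
  5P = (21, 16)
  6P = (7, 0)
  7P = (21, 13)
  8P = (2, 25)
  ... (continuing to 12P)
  12P = O

ord(P) = 12


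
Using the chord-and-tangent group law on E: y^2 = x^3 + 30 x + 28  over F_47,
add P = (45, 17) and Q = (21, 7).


P != Q, so use the chord formula.
s = (y2 - y1) / (x2 - x1) = (37) / (23) mod 47 = 20
x3 = s^2 - x1 - x2 mod 47 = 20^2 - 45 - 21 = 5
y3 = s (x1 - x3) - y1 mod 47 = 20 * (45 - 5) - 17 = 31

P + Q = (5, 31)


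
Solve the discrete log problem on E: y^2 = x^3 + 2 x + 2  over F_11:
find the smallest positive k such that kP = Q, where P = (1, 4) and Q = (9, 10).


Enumerate multiples of P until we hit Q = (9, 10):
  1P = (1, 4)
  2P = (2, 5)
  3P = (9, 10)
Match found at i = 3.

k = 3


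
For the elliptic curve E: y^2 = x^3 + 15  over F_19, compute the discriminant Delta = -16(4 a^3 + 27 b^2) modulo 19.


4 a^3 + 27 b^2 = 4*0^3 + 27*15^2 = 0 + 6075 = 6075
Delta = -16 * (6075) = -97200
Delta mod 19 = 4

Delta = 4 (mod 19)


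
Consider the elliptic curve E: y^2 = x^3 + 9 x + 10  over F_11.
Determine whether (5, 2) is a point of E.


Check whether y^2 = x^3 + 9 x + 10 (mod 11) for (x, y) = (5, 2).
LHS: y^2 = 2^2 mod 11 = 4
RHS: x^3 + 9 x + 10 = 5^3 + 9*5 + 10 mod 11 = 4
LHS = RHS

Yes, on the curve


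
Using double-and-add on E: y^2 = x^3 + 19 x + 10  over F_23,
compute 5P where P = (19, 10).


k = 5 = 101_2 (binary, LSB first: 101)
Double-and-add from P = (19, 10):
  bit 0 = 1: acc = O + (19, 10) = (19, 10)
  bit 1 = 0: acc unchanged = (19, 10)
  bit 2 = 1: acc = (19, 10) + (9, 17) = (4, 14)

5P = (4, 14)


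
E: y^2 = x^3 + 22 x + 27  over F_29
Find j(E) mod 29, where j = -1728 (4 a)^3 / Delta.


Delta = -16(4 a^3 + 27 b^2) mod 29 = 11
-1728 * (4 a)^3 = -1728 * (4*22)^3 mod 29 = 12
j = 12 * 11^(-1) mod 29 = 9

j = 9 (mod 29)


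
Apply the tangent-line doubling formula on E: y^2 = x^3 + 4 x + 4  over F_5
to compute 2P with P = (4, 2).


Doubling: s = (3 x1^2 + a) / (2 y1)
s = (3*4^2 + 4) / (2*2) mod 5 = 3
x3 = s^2 - 2 x1 mod 5 = 3^2 - 2*4 = 1
y3 = s (x1 - x3) - y1 mod 5 = 3 * (4 - 1) - 2 = 2

2P = (1, 2)


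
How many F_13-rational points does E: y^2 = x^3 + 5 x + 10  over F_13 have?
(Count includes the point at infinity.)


For each x in F_13, count y with y^2 = x^3 + 5 x + 10 mod 13:
  x = 0: RHS = 10, y in [6, 7]  -> 2 point(s)
  x = 1: RHS = 3, y in [4, 9]  -> 2 point(s)
  x = 3: RHS = 0, y in [0]  -> 1 point(s)
  x = 4: RHS = 3, y in [4, 9]  -> 2 point(s)
  x = 5: RHS = 4, y in [2, 11]  -> 2 point(s)
  x = 6: RHS = 9, y in [3, 10]  -> 2 point(s)
  x = 8: RHS = 3, y in [4, 9]  -> 2 point(s)
  x = 9: RHS = 4, y in [2, 11]  -> 2 point(s)
  x = 12: RHS = 4, y in [2, 11]  -> 2 point(s)
Affine points: 17. Add the point at infinity: total = 18.

#E(F_13) = 18


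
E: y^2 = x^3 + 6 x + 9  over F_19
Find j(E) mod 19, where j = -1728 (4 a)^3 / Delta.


Delta = -16(4 a^3 + 27 b^2) mod 19 = 14
-1728 * (4 a)^3 = -1728 * (4*6)^3 mod 19 = 11
j = 11 * 14^(-1) mod 19 = 13

j = 13 (mod 19)


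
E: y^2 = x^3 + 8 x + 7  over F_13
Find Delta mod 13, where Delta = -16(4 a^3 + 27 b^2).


4 a^3 + 27 b^2 = 4*8^3 + 27*7^2 = 2048 + 1323 = 3371
Delta = -16 * (3371) = -53936
Delta mod 13 = 1

Delta = 1 (mod 13)


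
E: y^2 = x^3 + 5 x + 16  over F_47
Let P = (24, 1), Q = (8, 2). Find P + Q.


P != Q, so use the chord formula.
s = (y2 - y1) / (x2 - x1) = (1) / (31) mod 47 = 44
x3 = s^2 - x1 - x2 mod 47 = 44^2 - 24 - 8 = 24
y3 = s (x1 - x3) - y1 mod 47 = 44 * (24 - 24) - 1 = 46

P + Q = (24, 46)


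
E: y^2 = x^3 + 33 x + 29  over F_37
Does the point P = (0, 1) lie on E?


Check whether y^2 = x^3 + 33 x + 29 (mod 37) for (x, y) = (0, 1).
LHS: y^2 = 1^2 mod 37 = 1
RHS: x^3 + 33 x + 29 = 0^3 + 33*0 + 29 mod 37 = 29
LHS != RHS

No, not on the curve


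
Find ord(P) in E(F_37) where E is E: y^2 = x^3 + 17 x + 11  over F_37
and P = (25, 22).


Compute successive multiples of P until we hit O:
  1P = (25, 22)
  2P = (23, 27)
  3P = (23, 10)
  4P = (25, 15)
  5P = O

ord(P) = 5


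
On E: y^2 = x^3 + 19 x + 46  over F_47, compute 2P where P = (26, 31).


Doubling: s = (3 x1^2 + a) / (2 y1)
s = (3*26^2 + 19) / (2*31) mod 47 = 8
x3 = s^2 - 2 x1 mod 47 = 8^2 - 2*26 = 12
y3 = s (x1 - x3) - y1 mod 47 = 8 * (26 - 12) - 31 = 34

2P = (12, 34)


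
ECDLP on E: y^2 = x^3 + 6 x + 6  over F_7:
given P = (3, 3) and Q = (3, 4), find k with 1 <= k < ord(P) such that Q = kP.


Enumerate multiples of P until we hit Q = (3, 4):
  1P = (3, 3)
  2P = (5, 0)
  3P = (3, 4)
Match found at i = 3.

k = 3


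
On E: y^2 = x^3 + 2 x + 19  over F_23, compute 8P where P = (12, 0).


k = 8 = 1000_2 (binary, LSB first: 0001)
Double-and-add from P = (12, 0):
  bit 0 = 0: acc unchanged = O
  bit 1 = 0: acc unchanged = O
  bit 2 = 0: acc unchanged = O
  bit 3 = 1: acc = O + O = O

8P = O


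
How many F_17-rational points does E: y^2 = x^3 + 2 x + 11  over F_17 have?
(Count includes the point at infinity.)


For each x in F_17, count y with y^2 = x^3 + 2 x + 11 mod 17:
  x = 4: RHS = 15, y in [7, 10]  -> 2 point(s)
  x = 6: RHS = 1, y in [1, 16]  -> 2 point(s)
  x = 11: RHS = 4, y in [2, 15]  -> 2 point(s)
  x = 15: RHS = 16, y in [4, 13]  -> 2 point(s)
  x = 16: RHS = 8, y in [5, 12]  -> 2 point(s)
Affine points: 10. Add the point at infinity: total = 11.

#E(F_17) = 11


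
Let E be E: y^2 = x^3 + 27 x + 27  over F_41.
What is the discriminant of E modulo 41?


4 a^3 + 27 b^2 = 4*27^3 + 27*27^2 = 78732 + 19683 = 98415
Delta = -16 * (98415) = -1574640
Delta mod 41 = 6

Delta = 6 (mod 41)


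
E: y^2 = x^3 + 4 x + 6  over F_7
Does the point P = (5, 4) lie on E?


Check whether y^2 = x^3 + 4 x + 6 (mod 7) for (x, y) = (5, 4).
LHS: y^2 = 4^2 mod 7 = 2
RHS: x^3 + 4 x + 6 = 5^3 + 4*5 + 6 mod 7 = 4
LHS != RHS

No, not on the curve


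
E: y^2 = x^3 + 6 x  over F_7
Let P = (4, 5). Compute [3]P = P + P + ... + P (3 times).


k = 3 = 11_2 (binary, LSB first: 11)
Double-and-add from P = (4, 5):
  bit 0 = 1: acc = O + (4, 5) = (4, 5)
  bit 1 = 1: acc = (4, 5) + (1, 0) = (4, 2)

3P = (4, 2)


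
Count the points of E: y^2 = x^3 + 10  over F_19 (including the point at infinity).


For each x in F_19, count y with y^2 = x^3 + 0 x + 10 mod 19:
  x = 1: RHS = 11, y in [7, 12]  -> 2 point(s)
  x = 4: RHS = 17, y in [6, 13]  -> 2 point(s)
  x = 6: RHS = 17, y in [6, 13]  -> 2 point(s)
  x = 7: RHS = 11, y in [7, 12]  -> 2 point(s)
  x = 8: RHS = 9, y in [3, 16]  -> 2 point(s)
  x = 9: RHS = 17, y in [6, 13]  -> 2 point(s)
  x = 11: RHS = 11, y in [7, 12]  -> 2 point(s)
  x = 12: RHS = 9, y in [3, 16]  -> 2 point(s)
  x = 18: RHS = 9, y in [3, 16]  -> 2 point(s)
Affine points: 18. Add the point at infinity: total = 19.

#E(F_19) = 19


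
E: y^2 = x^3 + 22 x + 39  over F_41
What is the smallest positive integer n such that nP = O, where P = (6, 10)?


Compute successive multiples of P until we hit O:
  1P = (6, 10)
  2P = (20, 22)
  3P = (40, 37)
  4P = (40, 4)
  5P = (20, 19)
  6P = (6, 31)
  7P = O

ord(P) = 7


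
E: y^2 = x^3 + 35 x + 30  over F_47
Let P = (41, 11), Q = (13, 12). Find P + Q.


P != Q, so use the chord formula.
s = (y2 - y1) / (x2 - x1) = (1) / (19) mod 47 = 5
x3 = s^2 - x1 - x2 mod 47 = 5^2 - 41 - 13 = 18
y3 = s (x1 - x3) - y1 mod 47 = 5 * (41 - 18) - 11 = 10

P + Q = (18, 10)


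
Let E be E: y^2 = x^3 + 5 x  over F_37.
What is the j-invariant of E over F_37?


Delta = -16(4 a^3 + 27 b^2) mod 37 = 29
-1728 * (4 a)^3 = -1728 * (4*5)^3 mod 37 = 14
j = 14 * 29^(-1) mod 37 = 26

j = 26 (mod 37)


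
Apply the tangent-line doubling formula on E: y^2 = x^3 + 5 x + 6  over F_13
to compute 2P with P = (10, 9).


Doubling: s = (3 x1^2 + a) / (2 y1)
s = (3*10^2 + 5) / (2*9) mod 13 = 9
x3 = s^2 - 2 x1 mod 13 = 9^2 - 2*10 = 9
y3 = s (x1 - x3) - y1 mod 13 = 9 * (10 - 9) - 9 = 0

2P = (9, 0)


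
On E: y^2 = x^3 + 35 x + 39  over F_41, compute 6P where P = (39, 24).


k = 6 = 110_2 (binary, LSB first: 011)
Double-and-add from P = (39, 24):
  bit 0 = 0: acc unchanged = O
  bit 1 = 1: acc = O + (29, 8) = (29, 8)
  bit 2 = 1: acc = (29, 8) + (25, 37) = (37, 9)

6P = (37, 9)


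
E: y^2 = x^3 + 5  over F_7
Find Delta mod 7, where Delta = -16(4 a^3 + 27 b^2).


4 a^3 + 27 b^2 = 4*0^3 + 27*5^2 = 0 + 675 = 675
Delta = -16 * (675) = -10800
Delta mod 7 = 1

Delta = 1 (mod 7)


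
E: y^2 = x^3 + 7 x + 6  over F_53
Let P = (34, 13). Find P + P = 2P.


Doubling: s = (3 x1^2 + a) / (2 y1)
s = (3*34^2 + 7) / (2*13) mod 53 = 46
x3 = s^2 - 2 x1 mod 53 = 46^2 - 2*34 = 34
y3 = s (x1 - x3) - y1 mod 53 = 46 * (34 - 34) - 13 = 40

2P = (34, 40)


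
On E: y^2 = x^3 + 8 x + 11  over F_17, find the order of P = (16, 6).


Compute successive multiples of P until we hit O:
  1P = (16, 6)
  2P = (15, 2)
  3P = (2, 16)
  4P = (12, 13)
  5P = (8, 14)
  6P = (11, 6)
  7P = (7, 11)
  8P = (9, 9)
  ... (continuing to 18P)
  18P = O

ord(P) = 18


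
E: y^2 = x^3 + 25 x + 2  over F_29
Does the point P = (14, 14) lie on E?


Check whether y^2 = x^3 + 25 x + 2 (mod 29) for (x, y) = (14, 14).
LHS: y^2 = 14^2 mod 29 = 22
RHS: x^3 + 25 x + 2 = 14^3 + 25*14 + 2 mod 29 = 22
LHS = RHS

Yes, on the curve


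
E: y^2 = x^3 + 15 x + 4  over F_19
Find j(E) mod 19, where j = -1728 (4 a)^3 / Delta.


Delta = -16(4 a^3 + 27 b^2) mod 19 = 15
-1728 * (4 a)^3 = -1728 * (4*15)^3 mod 19 = 8
j = 8 * 15^(-1) mod 19 = 17

j = 17 (mod 19)


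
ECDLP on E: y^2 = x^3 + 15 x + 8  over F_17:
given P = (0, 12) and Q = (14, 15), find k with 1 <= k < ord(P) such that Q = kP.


Enumerate multiples of P until we hit Q = (14, 15):
  1P = (0, 12)
  2P = (15, 2)
  3P = (10, 6)
  4P = (6, 12)
  5P = (11, 5)
  6P = (5, 2)
  7P = (16, 3)
  8P = (14, 15)
Match found at i = 8.

k = 8


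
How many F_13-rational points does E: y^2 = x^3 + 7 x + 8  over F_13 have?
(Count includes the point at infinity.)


For each x in F_13, count y with y^2 = x^3 + 7 x + 8 mod 13:
  x = 1: RHS = 3, y in [4, 9]  -> 2 point(s)
  x = 2: RHS = 4, y in [2, 11]  -> 2 point(s)
  x = 3: RHS = 4, y in [2, 11]  -> 2 point(s)
  x = 4: RHS = 9, y in [3, 10]  -> 2 point(s)
  x = 5: RHS = 12, y in [5, 8]  -> 2 point(s)
  x = 7: RHS = 10, y in [6, 7]  -> 2 point(s)
  x = 8: RHS = 4, y in [2, 11]  -> 2 point(s)
  x = 10: RHS = 12, y in [5, 8]  -> 2 point(s)
  x = 11: RHS = 12, y in [5, 8]  -> 2 point(s)
  x = 12: RHS = 0, y in [0]  -> 1 point(s)
Affine points: 19. Add the point at infinity: total = 20.

#E(F_13) = 20


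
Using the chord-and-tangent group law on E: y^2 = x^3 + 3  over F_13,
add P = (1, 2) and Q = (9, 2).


P != Q, so use the chord formula.
s = (y2 - y1) / (x2 - x1) = (0) / (8) mod 13 = 0
x3 = s^2 - x1 - x2 mod 13 = 0^2 - 1 - 9 = 3
y3 = s (x1 - x3) - y1 mod 13 = 0 * (1 - 3) - 2 = 11

P + Q = (3, 11)


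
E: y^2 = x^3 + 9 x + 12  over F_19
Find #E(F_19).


For each x in F_19, count y with y^2 = x^3 + 9 x + 12 mod 19:
  x = 2: RHS = 0, y in [0]  -> 1 point(s)
  x = 3: RHS = 9, y in [3, 16]  -> 2 point(s)
  x = 4: RHS = 17, y in [6, 13]  -> 2 point(s)
  x = 5: RHS = 11, y in [7, 12]  -> 2 point(s)
  x = 6: RHS = 16, y in [4, 15]  -> 2 point(s)
  x = 7: RHS = 0, y in [0]  -> 1 point(s)
  x = 8: RHS = 7, y in [8, 11]  -> 2 point(s)
  x = 9: RHS = 5, y in [9, 10]  -> 2 point(s)
  x = 10: RHS = 0, y in [0]  -> 1 point(s)
  x = 11: RHS = 17, y in [6, 13]  -> 2 point(s)
  x = 12: RHS = 5, y in [9, 10]  -> 2 point(s)
  x = 15: RHS = 7, y in [8, 11]  -> 2 point(s)
  x = 17: RHS = 5, y in [9, 10]  -> 2 point(s)
Affine points: 23. Add the point at infinity: total = 24.

#E(F_19) = 24


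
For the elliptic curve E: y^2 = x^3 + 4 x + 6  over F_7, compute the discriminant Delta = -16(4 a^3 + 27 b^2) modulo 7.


4 a^3 + 27 b^2 = 4*4^3 + 27*6^2 = 256 + 972 = 1228
Delta = -16 * (1228) = -19648
Delta mod 7 = 1

Delta = 1 (mod 7)


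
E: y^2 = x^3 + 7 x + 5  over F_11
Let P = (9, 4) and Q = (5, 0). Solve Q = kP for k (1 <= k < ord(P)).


Enumerate multiples of P until we hit Q = (5, 0):
  1P = (9, 4)
  2P = (5, 0)
Match found at i = 2.

k = 2


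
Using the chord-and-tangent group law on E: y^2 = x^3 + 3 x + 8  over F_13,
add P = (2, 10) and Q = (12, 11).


P != Q, so use the chord formula.
s = (y2 - y1) / (x2 - x1) = (1) / (10) mod 13 = 4
x3 = s^2 - x1 - x2 mod 13 = 4^2 - 2 - 12 = 2
y3 = s (x1 - x3) - y1 mod 13 = 4 * (2 - 2) - 10 = 3

P + Q = (2, 3)


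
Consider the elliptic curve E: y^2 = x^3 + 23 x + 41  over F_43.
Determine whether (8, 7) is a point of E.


Check whether y^2 = x^3 + 23 x + 41 (mod 43) for (x, y) = (8, 7).
LHS: y^2 = 7^2 mod 43 = 6
RHS: x^3 + 23 x + 41 = 8^3 + 23*8 + 41 mod 43 = 6
LHS = RHS

Yes, on the curve


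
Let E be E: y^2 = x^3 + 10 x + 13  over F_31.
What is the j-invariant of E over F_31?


Delta = -16(4 a^3 + 27 b^2) mod 31 = 12
-1728 * (4 a)^3 = -1728 * (4*10)^3 mod 31 = 4
j = 4 * 12^(-1) mod 31 = 21

j = 21 (mod 31)


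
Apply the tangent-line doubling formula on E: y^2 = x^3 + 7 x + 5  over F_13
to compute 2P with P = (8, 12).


Doubling: s = (3 x1^2 + a) / (2 y1)
s = (3*8^2 + 7) / (2*12) mod 13 = 11
x3 = s^2 - 2 x1 mod 13 = 11^2 - 2*8 = 1
y3 = s (x1 - x3) - y1 mod 13 = 11 * (8 - 1) - 12 = 0

2P = (1, 0)


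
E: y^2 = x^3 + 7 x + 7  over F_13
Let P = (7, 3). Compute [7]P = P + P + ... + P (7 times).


k = 7 = 111_2 (binary, LSB first: 111)
Double-and-add from P = (7, 3):
  bit 0 = 1: acc = O + (7, 3) = (7, 3)
  bit 1 = 1: acc = (7, 3) + (2, 4) = (3, 4)
  bit 2 = 1: acc = (3, 4) + (12, 8) = (12, 5)

7P = (12, 5)


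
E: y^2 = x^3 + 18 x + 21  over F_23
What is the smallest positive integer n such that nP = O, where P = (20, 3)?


Compute successive multiples of P until we hit O:
  1P = (20, 3)
  2P = (22, 5)
  3P = (5, 12)
  4P = (14, 21)
  5P = (21, 0)
  6P = (14, 2)
  7P = (5, 11)
  8P = (22, 18)
  ... (continuing to 10P)
  10P = O

ord(P) = 10


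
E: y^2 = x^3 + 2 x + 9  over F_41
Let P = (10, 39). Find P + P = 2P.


Doubling: s = (3 x1^2 + a) / (2 y1)
s = (3*10^2 + 2) / (2*39) mod 41 = 27
x3 = s^2 - 2 x1 mod 41 = 27^2 - 2*10 = 12
y3 = s (x1 - x3) - y1 mod 41 = 27 * (10 - 12) - 39 = 30

2P = (12, 30)


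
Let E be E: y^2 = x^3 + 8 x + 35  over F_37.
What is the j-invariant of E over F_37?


Delta = -16(4 a^3 + 27 b^2) mod 37 = 25
-1728 * (4 a)^3 = -1728 * (4*8)^3 mod 37 = 31
j = 31 * 25^(-1) mod 37 = 19

j = 19 (mod 37)


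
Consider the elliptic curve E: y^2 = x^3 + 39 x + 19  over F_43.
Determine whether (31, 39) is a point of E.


Check whether y^2 = x^3 + 39 x + 19 (mod 43) for (x, y) = (31, 39).
LHS: y^2 = 39^2 mod 43 = 16
RHS: x^3 + 39 x + 19 = 31^3 + 39*31 + 19 mod 43 = 16
LHS = RHS

Yes, on the curve


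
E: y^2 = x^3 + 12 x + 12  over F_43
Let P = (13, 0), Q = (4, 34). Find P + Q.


P != Q, so use the chord formula.
s = (y2 - y1) / (x2 - x1) = (34) / (34) mod 43 = 1
x3 = s^2 - x1 - x2 mod 43 = 1^2 - 13 - 4 = 27
y3 = s (x1 - x3) - y1 mod 43 = 1 * (13 - 27) - 0 = 29

P + Q = (27, 29)


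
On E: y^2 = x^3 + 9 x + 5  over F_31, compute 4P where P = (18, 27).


k = 4 = 100_2 (binary, LSB first: 001)
Double-and-add from P = (18, 27):
  bit 0 = 0: acc unchanged = O
  bit 1 = 0: acc unchanged = O
  bit 2 = 1: acc = O + (10, 14) = (10, 14)

4P = (10, 14)


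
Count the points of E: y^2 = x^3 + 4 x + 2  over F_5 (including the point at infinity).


For each x in F_5, count y with y^2 = x^3 + 4 x + 2 mod 5:
  x = 3: RHS = 1, y in [1, 4]  -> 2 point(s)
Affine points: 2. Add the point at infinity: total = 3.

#E(F_5) = 3


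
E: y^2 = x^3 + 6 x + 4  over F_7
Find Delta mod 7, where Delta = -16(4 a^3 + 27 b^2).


4 a^3 + 27 b^2 = 4*6^3 + 27*4^2 = 864 + 432 = 1296
Delta = -16 * (1296) = -20736
Delta mod 7 = 5

Delta = 5 (mod 7)


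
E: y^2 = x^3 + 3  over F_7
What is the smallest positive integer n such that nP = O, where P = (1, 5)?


Compute successive multiples of P until we hit O:
  1P = (1, 5)
  2P = (6, 4)
  3P = (2, 5)
  4P = (4, 2)
  5P = (3, 4)
  6P = (5, 4)
  7P = (5, 3)
  8P = (3, 3)
  ... (continuing to 13P)
  13P = O

ord(P) = 13


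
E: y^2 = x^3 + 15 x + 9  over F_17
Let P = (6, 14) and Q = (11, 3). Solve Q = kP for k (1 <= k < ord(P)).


Enumerate multiples of P until we hit Q = (11, 3):
  1P = (6, 14)
  2P = (13, 2)
  3P = (11, 14)
  4P = (0, 3)
  5P = (12, 9)
  6P = (3, 9)
  7P = (7, 7)
  8P = (2, 9)
  9P = (1, 5)
  10P = (1, 12)
  11P = (2, 8)
  12P = (7, 10)
  13P = (3, 8)
  14P = (12, 8)
  15P = (0, 14)
  16P = (11, 3)
Match found at i = 16.

k = 16


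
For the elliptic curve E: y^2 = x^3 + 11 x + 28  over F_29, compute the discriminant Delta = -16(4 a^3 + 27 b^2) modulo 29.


4 a^3 + 27 b^2 = 4*11^3 + 27*28^2 = 5324 + 21168 = 26492
Delta = -16 * (26492) = -423872
Delta mod 29 = 21

Delta = 21 (mod 29)


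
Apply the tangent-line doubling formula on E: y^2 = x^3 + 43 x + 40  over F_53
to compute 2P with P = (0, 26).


Doubling: s = (3 x1^2 + a) / (2 y1)
s = (3*0^2 + 43) / (2*26) mod 53 = 10
x3 = s^2 - 2 x1 mod 53 = 10^2 - 2*0 = 47
y3 = s (x1 - x3) - y1 mod 53 = 10 * (0 - 47) - 26 = 34

2P = (47, 34)


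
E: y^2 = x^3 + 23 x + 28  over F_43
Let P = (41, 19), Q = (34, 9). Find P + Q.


P != Q, so use the chord formula.
s = (y2 - y1) / (x2 - x1) = (33) / (36) mod 43 = 26
x3 = s^2 - x1 - x2 mod 43 = 26^2 - 41 - 34 = 42
y3 = s (x1 - x3) - y1 mod 43 = 26 * (41 - 42) - 19 = 41

P + Q = (42, 41)


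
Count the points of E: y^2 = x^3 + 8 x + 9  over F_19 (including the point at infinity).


For each x in F_19, count y with y^2 = x^3 + 8 x + 9 mod 19:
  x = 0: RHS = 9, y in [3, 16]  -> 2 point(s)
  x = 6: RHS = 7, y in [8, 11]  -> 2 point(s)
  x = 7: RHS = 9, y in [3, 16]  -> 2 point(s)
  x = 10: RHS = 6, y in [5, 14]  -> 2 point(s)
  x = 12: RHS = 9, y in [3, 16]  -> 2 point(s)
  x = 13: RHS = 11, y in [7, 12]  -> 2 point(s)
  x = 17: RHS = 4, y in [2, 17]  -> 2 point(s)
  x = 18: RHS = 0, y in [0]  -> 1 point(s)
Affine points: 15. Add the point at infinity: total = 16.

#E(F_19) = 16


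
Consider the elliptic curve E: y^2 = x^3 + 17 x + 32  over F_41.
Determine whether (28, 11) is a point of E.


Check whether y^2 = x^3 + 17 x + 32 (mod 41) for (x, y) = (28, 11).
LHS: y^2 = 11^2 mod 41 = 39
RHS: x^3 + 17 x + 32 = 28^3 + 17*28 + 32 mod 41 = 33
LHS != RHS

No, not on the curve


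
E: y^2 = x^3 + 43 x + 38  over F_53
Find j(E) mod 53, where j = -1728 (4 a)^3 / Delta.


Delta = -16(4 a^3 + 27 b^2) mod 53 = 31
-1728 * (4 a)^3 = -1728 * (4*43)^3 mod 53 = 27
j = 27 * 31^(-1) mod 53 = 6

j = 6 (mod 53)


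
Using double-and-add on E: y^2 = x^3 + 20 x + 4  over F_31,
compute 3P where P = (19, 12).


k = 3 = 11_2 (binary, LSB first: 11)
Double-and-add from P = (19, 12):
  bit 0 = 1: acc = O + (19, 12) = (19, 12)
  bit 1 = 1: acc = (19, 12) + (11, 25) = (8, 5)

3P = (8, 5)


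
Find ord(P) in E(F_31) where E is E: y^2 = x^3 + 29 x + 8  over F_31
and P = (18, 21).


Compute successive multiples of P until we hit O:
  1P = (18, 21)
  2P = (30, 3)
  3P = (24, 19)
  4P = (27, 13)
  5P = (22, 17)
  6P = (23, 15)
  7P = (15, 25)
  8P = (17, 19)
  ... (continuing to 39P)
  39P = O

ord(P) = 39


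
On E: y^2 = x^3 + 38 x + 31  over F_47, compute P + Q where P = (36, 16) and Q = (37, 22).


P != Q, so use the chord formula.
s = (y2 - y1) / (x2 - x1) = (6) / (1) mod 47 = 6
x3 = s^2 - x1 - x2 mod 47 = 6^2 - 36 - 37 = 10
y3 = s (x1 - x3) - y1 mod 47 = 6 * (36 - 10) - 16 = 46

P + Q = (10, 46)


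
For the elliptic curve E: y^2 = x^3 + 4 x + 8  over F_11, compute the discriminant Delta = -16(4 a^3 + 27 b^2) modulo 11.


4 a^3 + 27 b^2 = 4*4^3 + 27*8^2 = 256 + 1728 = 1984
Delta = -16 * (1984) = -31744
Delta mod 11 = 2

Delta = 2 (mod 11)


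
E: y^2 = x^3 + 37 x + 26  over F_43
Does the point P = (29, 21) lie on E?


Check whether y^2 = x^3 + 37 x + 26 (mod 43) for (x, y) = (29, 21).
LHS: y^2 = 21^2 mod 43 = 11
RHS: x^3 + 37 x + 26 = 29^3 + 37*29 + 26 mod 43 = 32
LHS != RHS

No, not on the curve


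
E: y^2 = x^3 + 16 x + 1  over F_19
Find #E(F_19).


For each x in F_19, count y with y^2 = x^3 + 16 x + 1 mod 19:
  x = 0: RHS = 1, y in [1, 18]  -> 2 point(s)
  x = 3: RHS = 0, y in [0]  -> 1 point(s)
  x = 5: RHS = 16, y in [4, 15]  -> 2 point(s)
  x = 6: RHS = 9, y in [3, 16]  -> 2 point(s)
  x = 7: RHS = 0, y in [0]  -> 1 point(s)
  x = 9: RHS = 0, y in [0]  -> 1 point(s)
  x = 11: RHS = 7, y in [8, 11]  -> 2 point(s)
  x = 14: RHS = 5, y in [9, 10]  -> 2 point(s)
  x = 15: RHS = 6, y in [5, 14]  -> 2 point(s)
Affine points: 15. Add the point at infinity: total = 16.

#E(F_19) = 16


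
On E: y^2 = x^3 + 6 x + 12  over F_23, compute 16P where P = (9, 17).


k = 16 = 10000_2 (binary, LSB first: 00001)
Double-and-add from P = (9, 17):
  bit 0 = 0: acc unchanged = O
  bit 1 = 0: acc unchanged = O
  bit 2 = 0: acc unchanged = O
  bit 3 = 0: acc unchanged = O
  bit 4 = 1: acc = O + (7, 11) = (7, 11)

16P = (7, 11)


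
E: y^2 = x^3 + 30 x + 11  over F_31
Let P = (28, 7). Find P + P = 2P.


Doubling: s = (3 x1^2 + a) / (2 y1)
s = (3*28^2 + 30) / (2*7) mod 31 = 24
x3 = s^2 - 2 x1 mod 31 = 24^2 - 2*28 = 24
y3 = s (x1 - x3) - y1 mod 31 = 24 * (28 - 24) - 7 = 27

2P = (24, 27)


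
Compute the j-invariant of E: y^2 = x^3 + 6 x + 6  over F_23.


Delta = -16(4 a^3 + 27 b^2) mod 23 = 18
-1728 * (4 a)^3 = -1728 * (4*6)^3 mod 23 = 20
j = 20 * 18^(-1) mod 23 = 19

j = 19 (mod 23)


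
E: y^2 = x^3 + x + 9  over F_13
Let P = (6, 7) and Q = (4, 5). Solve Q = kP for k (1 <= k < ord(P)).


Enumerate multiples of P until we hit Q = (4, 5):
  1P = (6, 7)
  2P = (0, 10)
  3P = (4, 5)
Match found at i = 3.

k = 3


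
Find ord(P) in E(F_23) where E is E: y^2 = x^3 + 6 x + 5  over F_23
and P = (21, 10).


Compute successive multiples of P until we hit O:
  1P = (21, 10)
  2P = (17, 12)
  3P = (14, 21)
  4P = (13, 7)
  5P = (1, 9)
  6P = (19, 20)
  7P = (8, 17)
  8P = (3, 21)
  ... (continuing to 27P)
  27P = O

ord(P) = 27


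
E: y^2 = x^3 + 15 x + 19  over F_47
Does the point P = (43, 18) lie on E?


Check whether y^2 = x^3 + 15 x + 19 (mod 47) for (x, y) = (43, 18).
LHS: y^2 = 18^2 mod 47 = 42
RHS: x^3 + 15 x + 19 = 43^3 + 15*43 + 19 mod 47 = 36
LHS != RHS

No, not on the curve


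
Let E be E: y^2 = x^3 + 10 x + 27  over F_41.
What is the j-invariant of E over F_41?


Delta = -16(4 a^3 + 27 b^2) mod 41 = 35
-1728 * (4 a)^3 = -1728 * (4*10)^3 mod 41 = 6
j = 6 * 35^(-1) mod 41 = 40

j = 40 (mod 41)


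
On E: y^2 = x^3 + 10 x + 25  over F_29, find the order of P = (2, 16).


Compute successive multiples of P until we hit O:
  1P = (2, 16)
  2P = (24, 16)
  3P = (3, 13)
  4P = (4, 19)
  5P = (18, 18)
  6P = (14, 26)
  7P = (0, 5)
  8P = (21, 10)
  ... (continuing to 25P)
  25P = O

ord(P) = 25


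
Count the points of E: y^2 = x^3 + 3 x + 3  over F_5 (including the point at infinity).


For each x in F_5, count y with y^2 = x^3 + 3 x + 3 mod 5:
  x = 3: RHS = 4, y in [2, 3]  -> 2 point(s)
  x = 4: RHS = 4, y in [2, 3]  -> 2 point(s)
Affine points: 4. Add the point at infinity: total = 5.

#E(F_5) = 5


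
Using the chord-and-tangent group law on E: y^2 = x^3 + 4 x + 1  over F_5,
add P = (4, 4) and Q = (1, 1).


P != Q, so use the chord formula.
s = (y2 - y1) / (x2 - x1) = (2) / (2) mod 5 = 1
x3 = s^2 - x1 - x2 mod 5 = 1^2 - 4 - 1 = 1
y3 = s (x1 - x3) - y1 mod 5 = 1 * (4 - 1) - 4 = 4

P + Q = (1, 4)


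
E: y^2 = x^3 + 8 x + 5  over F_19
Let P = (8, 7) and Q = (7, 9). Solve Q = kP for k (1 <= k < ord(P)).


Enumerate multiples of P until we hit Q = (7, 9):
  1P = (8, 7)
  2P = (7, 10)
  3P = (13, 8)
  4P = (14, 7)
  5P = (16, 12)
  6P = (4, 5)
  7P = (12, 10)
  8P = (15, 2)
  9P = (0, 9)
  10P = (17, 0)
  11P = (0, 10)
  12P = (15, 17)
  13P = (12, 9)
  14P = (4, 14)
  15P = (16, 7)
  16P = (14, 12)
  17P = (13, 11)
  18P = (7, 9)
Match found at i = 18.

k = 18


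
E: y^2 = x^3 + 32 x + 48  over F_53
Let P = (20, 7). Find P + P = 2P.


Doubling: s = (3 x1^2 + a) / (2 y1)
s = (3*20^2 + 32) / (2*7) mod 53 = 35
x3 = s^2 - 2 x1 mod 53 = 35^2 - 2*20 = 19
y3 = s (x1 - x3) - y1 mod 53 = 35 * (20 - 19) - 7 = 28

2P = (19, 28)


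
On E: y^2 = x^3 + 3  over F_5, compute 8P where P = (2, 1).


k = 8 = 1000_2 (binary, LSB first: 0001)
Double-and-add from P = (2, 1):
  bit 0 = 0: acc unchanged = O
  bit 1 = 0: acc unchanged = O
  bit 2 = 0: acc unchanged = O
  bit 3 = 1: acc = O + (2, 4) = (2, 4)

8P = (2, 4)


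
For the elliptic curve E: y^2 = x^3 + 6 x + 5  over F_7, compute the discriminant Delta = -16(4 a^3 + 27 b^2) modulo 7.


4 a^3 + 27 b^2 = 4*6^3 + 27*5^2 = 864 + 675 = 1539
Delta = -16 * (1539) = -24624
Delta mod 7 = 2

Delta = 2 (mod 7)


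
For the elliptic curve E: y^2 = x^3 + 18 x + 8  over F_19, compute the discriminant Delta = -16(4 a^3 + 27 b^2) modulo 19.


4 a^3 + 27 b^2 = 4*18^3 + 27*8^2 = 23328 + 1728 = 25056
Delta = -16 * (25056) = -400896
Delta mod 19 = 4

Delta = 4 (mod 19)


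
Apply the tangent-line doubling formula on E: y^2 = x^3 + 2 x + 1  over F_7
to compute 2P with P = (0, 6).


Doubling: s = (3 x1^2 + a) / (2 y1)
s = (3*0^2 + 2) / (2*6) mod 7 = 6
x3 = s^2 - 2 x1 mod 7 = 6^2 - 2*0 = 1
y3 = s (x1 - x3) - y1 mod 7 = 6 * (0 - 1) - 6 = 2

2P = (1, 2)


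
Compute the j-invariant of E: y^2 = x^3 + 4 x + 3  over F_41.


Delta = -16(4 a^3 + 27 b^2) mod 41 = 11
-1728 * (4 a)^3 = -1728 * (4*4)^3 mod 41 = 24
j = 24 * 11^(-1) mod 41 = 32

j = 32 (mod 41)


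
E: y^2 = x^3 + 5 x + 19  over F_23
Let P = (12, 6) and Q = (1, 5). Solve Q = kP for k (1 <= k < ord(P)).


Enumerate multiples of P until we hit Q = (1, 5):
  1P = (12, 6)
  2P = (22, 17)
  3P = (7, 11)
  4P = (5, 10)
  5P = (19, 21)
  6P = (21, 1)
  7P = (17, 7)
  8P = (6, 9)
  9P = (11, 5)
  10P = (1, 5)
Match found at i = 10.

k = 10


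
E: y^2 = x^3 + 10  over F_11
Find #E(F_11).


For each x in F_11, count y with y^2 = x^3 + 0 x + 10 mod 11:
  x = 1: RHS = 0, y in [0]  -> 1 point(s)
  x = 3: RHS = 4, y in [2, 9]  -> 2 point(s)
  x = 5: RHS = 3, y in [5, 6]  -> 2 point(s)
  x = 7: RHS = 1, y in [1, 10]  -> 2 point(s)
  x = 8: RHS = 5, y in [4, 7]  -> 2 point(s)
  x = 10: RHS = 9, y in [3, 8]  -> 2 point(s)
Affine points: 11. Add the point at infinity: total = 12.

#E(F_11) = 12


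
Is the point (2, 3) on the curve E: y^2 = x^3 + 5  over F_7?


Check whether y^2 = x^3 + 0 x + 5 (mod 7) for (x, y) = (2, 3).
LHS: y^2 = 3^2 mod 7 = 2
RHS: x^3 + 0 x + 5 = 2^3 + 0*2 + 5 mod 7 = 6
LHS != RHS

No, not on the curve


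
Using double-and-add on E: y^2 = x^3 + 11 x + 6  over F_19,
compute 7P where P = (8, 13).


k = 7 = 111_2 (binary, LSB first: 111)
Double-and-add from P = (8, 13):
  bit 0 = 1: acc = O + (8, 13) = (8, 13)
  bit 1 = 1: acc = (8, 13) + (8, 6) = O
  bit 2 = 1: acc = O + (8, 13) = (8, 13)

7P = (8, 13)


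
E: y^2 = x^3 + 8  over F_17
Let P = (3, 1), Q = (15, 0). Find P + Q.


P != Q, so use the chord formula.
s = (y2 - y1) / (x2 - x1) = (16) / (12) mod 17 = 7
x3 = s^2 - x1 - x2 mod 17 = 7^2 - 3 - 15 = 14
y3 = s (x1 - x3) - y1 mod 17 = 7 * (3 - 14) - 1 = 7

P + Q = (14, 7)


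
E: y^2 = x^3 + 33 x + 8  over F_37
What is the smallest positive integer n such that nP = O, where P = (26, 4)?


Compute successive multiples of P until we hit O:
  1P = (26, 4)
  2P = (21, 3)
  3P = (30, 10)
  4P = (11, 0)
  5P = (30, 27)
  6P = (21, 34)
  7P = (26, 33)
  8P = O

ord(P) = 8


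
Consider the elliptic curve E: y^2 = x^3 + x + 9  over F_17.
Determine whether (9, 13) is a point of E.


Check whether y^2 = x^3 + 1 x + 9 (mod 17) for (x, y) = (9, 13).
LHS: y^2 = 13^2 mod 17 = 16
RHS: x^3 + 1 x + 9 = 9^3 + 1*9 + 9 mod 17 = 16
LHS = RHS

Yes, on the curve


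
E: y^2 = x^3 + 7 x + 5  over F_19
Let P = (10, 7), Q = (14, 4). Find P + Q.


P != Q, so use the chord formula.
s = (y2 - y1) / (x2 - x1) = (16) / (4) mod 19 = 4
x3 = s^2 - x1 - x2 mod 19 = 4^2 - 10 - 14 = 11
y3 = s (x1 - x3) - y1 mod 19 = 4 * (10 - 11) - 7 = 8

P + Q = (11, 8)


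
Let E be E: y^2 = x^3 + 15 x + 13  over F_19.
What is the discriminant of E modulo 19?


4 a^3 + 27 b^2 = 4*15^3 + 27*13^2 = 13500 + 4563 = 18063
Delta = -16 * (18063) = -289008
Delta mod 19 = 1

Delta = 1 (mod 19)


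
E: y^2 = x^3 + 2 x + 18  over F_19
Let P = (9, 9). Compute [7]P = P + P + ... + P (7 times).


k = 7 = 111_2 (binary, LSB first: 111)
Double-and-add from P = (9, 9):
  bit 0 = 1: acc = O + (9, 9) = (9, 9)
  bit 1 = 1: acc = (9, 9) + (5, 18) = (16, 2)
  bit 2 = 1: acc = (16, 2) + (14, 15) = (17, 14)

7P = (17, 14)


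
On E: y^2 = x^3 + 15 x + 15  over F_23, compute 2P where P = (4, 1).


Doubling: s = (3 x1^2 + a) / (2 y1)
s = (3*4^2 + 15) / (2*1) mod 23 = 20
x3 = s^2 - 2 x1 mod 23 = 20^2 - 2*4 = 1
y3 = s (x1 - x3) - y1 mod 23 = 20 * (4 - 1) - 1 = 13

2P = (1, 13)


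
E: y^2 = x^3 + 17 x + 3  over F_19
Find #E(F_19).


For each x in F_19, count y with y^2 = x^3 + 17 x + 3 mod 19:
  x = 2: RHS = 7, y in [8, 11]  -> 2 point(s)
  x = 3: RHS = 5, y in [9, 10]  -> 2 point(s)
  x = 5: RHS = 4, y in [2, 17]  -> 2 point(s)
  x = 6: RHS = 17, y in [6, 13]  -> 2 point(s)
  x = 7: RHS = 9, y in [3, 16]  -> 2 point(s)
  x = 8: RHS = 5, y in [9, 10]  -> 2 point(s)
  x = 9: RHS = 11, y in [7, 12]  -> 2 point(s)
  x = 11: RHS = 1, y in [1, 18]  -> 2 point(s)
  x = 12: RHS = 16, y in [4, 15]  -> 2 point(s)
  x = 15: RHS = 4, y in [2, 17]  -> 2 point(s)
  x = 16: RHS = 1, y in [1, 18]  -> 2 point(s)
  x = 18: RHS = 4, y in [2, 17]  -> 2 point(s)
Affine points: 24. Add the point at infinity: total = 25.

#E(F_19) = 25


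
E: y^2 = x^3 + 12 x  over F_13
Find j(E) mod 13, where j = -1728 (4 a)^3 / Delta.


Delta = -16(4 a^3 + 27 b^2) mod 13 = 12
-1728 * (4 a)^3 = -1728 * (4*12)^3 mod 13 = 1
j = 1 * 12^(-1) mod 13 = 12

j = 12 (mod 13)


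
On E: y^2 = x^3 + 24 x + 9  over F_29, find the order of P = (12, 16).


Compute successive multiples of P until we hit O:
  1P = (12, 16)
  2P = (25, 9)
  3P = (17, 9)
  4P = (24, 24)
  5P = (16, 20)
  6P = (2, 23)
  7P = (21, 28)
  8P = (1, 18)
  ... (continuing to 35P)
  35P = O

ord(P) = 35


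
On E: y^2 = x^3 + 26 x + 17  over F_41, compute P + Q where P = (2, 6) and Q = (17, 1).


P != Q, so use the chord formula.
s = (y2 - y1) / (x2 - x1) = (36) / (15) mod 41 = 27
x3 = s^2 - x1 - x2 mod 41 = 27^2 - 2 - 17 = 13
y3 = s (x1 - x3) - y1 mod 41 = 27 * (2 - 13) - 6 = 25

P + Q = (13, 25)


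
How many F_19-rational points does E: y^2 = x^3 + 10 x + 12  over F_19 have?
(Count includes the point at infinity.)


For each x in F_19, count y with y^2 = x^3 + 10 x + 12 mod 19:
  x = 1: RHS = 4, y in [2, 17]  -> 2 point(s)
  x = 5: RHS = 16, y in [4, 15]  -> 2 point(s)
  x = 7: RHS = 7, y in [8, 11]  -> 2 point(s)
  x = 11: RHS = 9, y in [3, 16]  -> 2 point(s)
  x = 12: RHS = 17, y in [6, 13]  -> 2 point(s)
  x = 18: RHS = 1, y in [1, 18]  -> 2 point(s)
Affine points: 12. Add the point at infinity: total = 13.

#E(F_19) = 13


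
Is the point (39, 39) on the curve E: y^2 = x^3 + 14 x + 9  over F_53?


Check whether y^2 = x^3 + 14 x + 9 (mod 53) for (x, y) = (39, 39).
LHS: y^2 = 39^2 mod 53 = 37
RHS: x^3 + 14 x + 9 = 39^3 + 14*39 + 9 mod 53 = 37
LHS = RHS

Yes, on the curve


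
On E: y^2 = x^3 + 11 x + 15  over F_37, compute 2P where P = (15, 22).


Doubling: s = (3 x1^2 + a) / (2 y1)
s = (3*15^2 + 11) / (2*22) mod 37 = 24
x3 = s^2 - 2 x1 mod 37 = 24^2 - 2*15 = 28
y3 = s (x1 - x3) - y1 mod 37 = 24 * (15 - 28) - 22 = 36

2P = (28, 36)


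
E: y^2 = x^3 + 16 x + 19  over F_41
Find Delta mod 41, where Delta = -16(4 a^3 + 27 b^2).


4 a^3 + 27 b^2 = 4*16^3 + 27*19^2 = 16384 + 9747 = 26131
Delta = -16 * (26131) = -418096
Delta mod 41 = 22

Delta = 22 (mod 41)


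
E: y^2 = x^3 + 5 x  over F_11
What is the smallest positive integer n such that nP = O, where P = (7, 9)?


Compute successive multiples of P until we hit O:
  1P = (7, 9)
  2P = (0, 0)
  3P = (7, 2)
  4P = O

ord(P) = 4


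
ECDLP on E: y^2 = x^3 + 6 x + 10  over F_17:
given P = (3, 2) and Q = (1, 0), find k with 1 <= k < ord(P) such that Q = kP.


Enumerate multiples of P until we hit Q = (1, 0):
  1P = (3, 2)
  2P = (10, 4)
  3P = (2, 8)
  4P = (14, 13)
  5P = (1, 0)
Match found at i = 5.

k = 5


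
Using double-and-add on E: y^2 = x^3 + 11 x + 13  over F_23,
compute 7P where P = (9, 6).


k = 7 = 111_2 (binary, LSB first: 111)
Double-and-add from P = (9, 6):
  bit 0 = 1: acc = O + (9, 6) = (9, 6)
  bit 1 = 1: acc = (9, 6) + (9, 17) = O
  bit 2 = 1: acc = O + (9, 6) = (9, 6)

7P = (9, 6)


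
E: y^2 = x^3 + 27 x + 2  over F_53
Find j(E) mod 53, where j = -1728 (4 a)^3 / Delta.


Delta = -16(4 a^3 + 27 b^2) mod 53 = 13
-1728 * (4 a)^3 = -1728 * (4*27)^3 mod 53 = 9
j = 9 * 13^(-1) mod 53 = 17

j = 17 (mod 53)


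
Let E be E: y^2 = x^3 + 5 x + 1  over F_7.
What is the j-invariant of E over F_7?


Delta = -16(4 a^3 + 27 b^2) mod 7 = 3
-1728 * (4 a)^3 = -1728 * (4*5)^3 mod 7 = 6
j = 6 * 3^(-1) mod 7 = 2

j = 2 (mod 7)


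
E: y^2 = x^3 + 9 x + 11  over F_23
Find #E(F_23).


For each x in F_23, count y with y^2 = x^3 + 9 x + 11 mod 23:
  x = 7: RHS = 3, y in [7, 16]  -> 2 point(s)
  x = 9: RHS = 16, y in [4, 19]  -> 2 point(s)
  x = 13: RHS = 2, y in [5, 18]  -> 2 point(s)
  x = 14: RHS = 6, y in [11, 12]  -> 2 point(s)
  x = 15: RHS = 2, y in [5, 18]  -> 2 point(s)
  x = 18: RHS = 2, y in [5, 18]  -> 2 point(s)
  x = 19: RHS = 3, y in [7, 16]  -> 2 point(s)
  x = 20: RHS = 3, y in [7, 16]  -> 2 point(s)
  x = 21: RHS = 8, y in [10, 13]  -> 2 point(s)
  x = 22: RHS = 1, y in [1, 22]  -> 2 point(s)
Affine points: 20. Add the point at infinity: total = 21.

#E(F_23) = 21


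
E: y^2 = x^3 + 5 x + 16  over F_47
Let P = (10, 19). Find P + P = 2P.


Doubling: s = (3 x1^2 + a) / (2 y1)
s = (3*10^2 + 5) / (2*19) mod 47 = 34
x3 = s^2 - 2 x1 mod 47 = 34^2 - 2*10 = 8
y3 = s (x1 - x3) - y1 mod 47 = 34 * (10 - 8) - 19 = 2

2P = (8, 2)


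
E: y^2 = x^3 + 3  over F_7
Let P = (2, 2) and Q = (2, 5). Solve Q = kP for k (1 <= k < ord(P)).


Enumerate multiples of P until we hit Q = (2, 5):
  1P = (2, 2)
  2P = (5, 3)
  3P = (4, 2)
  4P = (1, 5)
  5P = (6, 3)
  6P = (3, 3)
  7P = (3, 4)
  8P = (6, 4)
  9P = (1, 2)
  10P = (4, 5)
  11P = (5, 4)
  12P = (2, 5)
Match found at i = 12.

k = 12


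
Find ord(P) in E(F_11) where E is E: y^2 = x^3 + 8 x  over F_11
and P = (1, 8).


Compute successive multiples of P until we hit O:
  1P = (1, 8)
  2P = (9, 3)
  3P = (5, 0)
  4P = (9, 8)
  5P = (1, 3)
  6P = O

ord(P) = 6


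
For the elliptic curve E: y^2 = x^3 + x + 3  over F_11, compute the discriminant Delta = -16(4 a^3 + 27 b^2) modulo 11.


4 a^3 + 27 b^2 = 4*1^3 + 27*3^2 = 4 + 243 = 247
Delta = -16 * (247) = -3952
Delta mod 11 = 8

Delta = 8 (mod 11)


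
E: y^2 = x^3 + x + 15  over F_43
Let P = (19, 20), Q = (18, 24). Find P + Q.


P != Q, so use the chord formula.
s = (y2 - y1) / (x2 - x1) = (4) / (42) mod 43 = 39
x3 = s^2 - x1 - x2 mod 43 = 39^2 - 19 - 18 = 22
y3 = s (x1 - x3) - y1 mod 43 = 39 * (19 - 22) - 20 = 35

P + Q = (22, 35)


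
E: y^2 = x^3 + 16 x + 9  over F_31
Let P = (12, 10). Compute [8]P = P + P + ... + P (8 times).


k = 8 = 1000_2 (binary, LSB first: 0001)
Double-and-add from P = (12, 10):
  bit 0 = 0: acc unchanged = O
  bit 1 = 0: acc unchanged = O
  bit 2 = 0: acc unchanged = O
  bit 3 = 1: acc = O + (0, 3) = (0, 3)

8P = (0, 3)


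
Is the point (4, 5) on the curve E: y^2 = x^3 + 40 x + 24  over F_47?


Check whether y^2 = x^3 + 40 x + 24 (mod 47) for (x, y) = (4, 5).
LHS: y^2 = 5^2 mod 47 = 25
RHS: x^3 + 40 x + 24 = 4^3 + 40*4 + 24 mod 47 = 13
LHS != RHS

No, not on the curve


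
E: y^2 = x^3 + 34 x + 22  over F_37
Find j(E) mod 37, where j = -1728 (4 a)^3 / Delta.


Delta = -16(4 a^3 + 27 b^2) mod 37 = 25
-1728 * (4 a)^3 = -1728 * (4*34)^3 mod 37 = 10
j = 10 * 25^(-1) mod 37 = 30

j = 30 (mod 37)


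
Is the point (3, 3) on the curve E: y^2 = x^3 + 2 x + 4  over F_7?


Check whether y^2 = x^3 + 2 x + 4 (mod 7) for (x, y) = (3, 3).
LHS: y^2 = 3^2 mod 7 = 2
RHS: x^3 + 2 x + 4 = 3^3 + 2*3 + 4 mod 7 = 2
LHS = RHS

Yes, on the curve
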